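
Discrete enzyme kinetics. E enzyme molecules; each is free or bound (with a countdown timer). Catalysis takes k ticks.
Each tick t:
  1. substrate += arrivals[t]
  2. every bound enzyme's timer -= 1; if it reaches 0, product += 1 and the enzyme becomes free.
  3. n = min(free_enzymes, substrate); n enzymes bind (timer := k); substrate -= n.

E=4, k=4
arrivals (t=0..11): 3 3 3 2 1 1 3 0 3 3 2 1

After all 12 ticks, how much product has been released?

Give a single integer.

Answer: 8

Derivation:
t=0: arr=3 -> substrate=0 bound=3 product=0
t=1: arr=3 -> substrate=2 bound=4 product=0
t=2: arr=3 -> substrate=5 bound=4 product=0
t=3: arr=2 -> substrate=7 bound=4 product=0
t=4: arr=1 -> substrate=5 bound=4 product=3
t=5: arr=1 -> substrate=5 bound=4 product=4
t=6: arr=3 -> substrate=8 bound=4 product=4
t=7: arr=0 -> substrate=8 bound=4 product=4
t=8: arr=3 -> substrate=8 bound=4 product=7
t=9: arr=3 -> substrate=10 bound=4 product=8
t=10: arr=2 -> substrate=12 bound=4 product=8
t=11: arr=1 -> substrate=13 bound=4 product=8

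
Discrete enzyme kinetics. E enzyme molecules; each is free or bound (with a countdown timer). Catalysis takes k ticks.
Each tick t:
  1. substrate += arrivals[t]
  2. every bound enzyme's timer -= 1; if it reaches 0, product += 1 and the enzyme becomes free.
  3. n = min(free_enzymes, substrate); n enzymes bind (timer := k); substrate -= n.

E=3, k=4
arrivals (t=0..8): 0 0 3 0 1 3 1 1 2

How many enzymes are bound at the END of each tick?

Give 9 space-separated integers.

t=0: arr=0 -> substrate=0 bound=0 product=0
t=1: arr=0 -> substrate=0 bound=0 product=0
t=2: arr=3 -> substrate=0 bound=3 product=0
t=3: arr=0 -> substrate=0 bound=3 product=0
t=4: arr=1 -> substrate=1 bound=3 product=0
t=5: arr=3 -> substrate=4 bound=3 product=0
t=6: arr=1 -> substrate=2 bound=3 product=3
t=7: arr=1 -> substrate=3 bound=3 product=3
t=8: arr=2 -> substrate=5 bound=3 product=3

Answer: 0 0 3 3 3 3 3 3 3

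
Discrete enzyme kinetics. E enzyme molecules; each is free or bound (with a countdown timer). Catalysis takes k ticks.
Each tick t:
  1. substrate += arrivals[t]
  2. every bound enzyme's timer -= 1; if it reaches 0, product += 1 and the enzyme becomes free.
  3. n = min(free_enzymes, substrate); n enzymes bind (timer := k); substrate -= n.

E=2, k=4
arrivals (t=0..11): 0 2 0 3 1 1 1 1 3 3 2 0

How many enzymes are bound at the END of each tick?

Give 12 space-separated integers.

t=0: arr=0 -> substrate=0 bound=0 product=0
t=1: arr=2 -> substrate=0 bound=2 product=0
t=2: arr=0 -> substrate=0 bound=2 product=0
t=3: arr=3 -> substrate=3 bound=2 product=0
t=4: arr=1 -> substrate=4 bound=2 product=0
t=5: arr=1 -> substrate=3 bound=2 product=2
t=6: arr=1 -> substrate=4 bound=2 product=2
t=7: arr=1 -> substrate=5 bound=2 product=2
t=8: arr=3 -> substrate=8 bound=2 product=2
t=9: arr=3 -> substrate=9 bound=2 product=4
t=10: arr=2 -> substrate=11 bound=2 product=4
t=11: arr=0 -> substrate=11 bound=2 product=4

Answer: 0 2 2 2 2 2 2 2 2 2 2 2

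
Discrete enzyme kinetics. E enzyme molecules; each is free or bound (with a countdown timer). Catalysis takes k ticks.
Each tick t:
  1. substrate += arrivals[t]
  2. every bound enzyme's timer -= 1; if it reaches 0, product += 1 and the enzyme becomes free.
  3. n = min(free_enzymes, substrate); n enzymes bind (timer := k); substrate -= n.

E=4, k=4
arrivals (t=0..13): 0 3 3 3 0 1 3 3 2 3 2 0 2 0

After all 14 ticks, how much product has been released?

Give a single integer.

Answer: 11

Derivation:
t=0: arr=0 -> substrate=0 bound=0 product=0
t=1: arr=3 -> substrate=0 bound=3 product=0
t=2: arr=3 -> substrate=2 bound=4 product=0
t=3: arr=3 -> substrate=5 bound=4 product=0
t=4: arr=0 -> substrate=5 bound=4 product=0
t=5: arr=1 -> substrate=3 bound=4 product=3
t=6: arr=3 -> substrate=5 bound=4 product=4
t=7: arr=3 -> substrate=8 bound=4 product=4
t=8: arr=2 -> substrate=10 bound=4 product=4
t=9: arr=3 -> substrate=10 bound=4 product=7
t=10: arr=2 -> substrate=11 bound=4 product=8
t=11: arr=0 -> substrate=11 bound=4 product=8
t=12: arr=2 -> substrate=13 bound=4 product=8
t=13: arr=0 -> substrate=10 bound=4 product=11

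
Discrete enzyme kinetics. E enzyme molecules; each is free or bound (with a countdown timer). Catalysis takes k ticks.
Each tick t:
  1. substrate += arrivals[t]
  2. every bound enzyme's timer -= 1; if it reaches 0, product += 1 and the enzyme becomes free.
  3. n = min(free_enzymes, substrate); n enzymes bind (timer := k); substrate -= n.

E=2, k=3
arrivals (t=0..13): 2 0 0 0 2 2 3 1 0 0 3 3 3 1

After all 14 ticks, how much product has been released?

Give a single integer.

Answer: 8

Derivation:
t=0: arr=2 -> substrate=0 bound=2 product=0
t=1: arr=0 -> substrate=0 bound=2 product=0
t=2: arr=0 -> substrate=0 bound=2 product=0
t=3: arr=0 -> substrate=0 bound=0 product=2
t=4: arr=2 -> substrate=0 bound=2 product=2
t=5: arr=2 -> substrate=2 bound=2 product=2
t=6: arr=3 -> substrate=5 bound=2 product=2
t=7: arr=1 -> substrate=4 bound=2 product=4
t=8: arr=0 -> substrate=4 bound=2 product=4
t=9: arr=0 -> substrate=4 bound=2 product=4
t=10: arr=3 -> substrate=5 bound=2 product=6
t=11: arr=3 -> substrate=8 bound=2 product=6
t=12: arr=3 -> substrate=11 bound=2 product=6
t=13: arr=1 -> substrate=10 bound=2 product=8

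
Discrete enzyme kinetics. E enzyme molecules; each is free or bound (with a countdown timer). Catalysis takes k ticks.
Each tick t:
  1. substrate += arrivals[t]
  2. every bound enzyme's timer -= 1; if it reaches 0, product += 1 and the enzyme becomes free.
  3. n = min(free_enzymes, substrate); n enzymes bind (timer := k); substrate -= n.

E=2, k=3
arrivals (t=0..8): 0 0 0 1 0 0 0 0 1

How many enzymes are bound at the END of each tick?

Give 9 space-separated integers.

t=0: arr=0 -> substrate=0 bound=0 product=0
t=1: arr=0 -> substrate=0 bound=0 product=0
t=2: arr=0 -> substrate=0 bound=0 product=0
t=3: arr=1 -> substrate=0 bound=1 product=0
t=4: arr=0 -> substrate=0 bound=1 product=0
t=5: arr=0 -> substrate=0 bound=1 product=0
t=6: arr=0 -> substrate=0 bound=0 product=1
t=7: arr=0 -> substrate=0 bound=0 product=1
t=8: arr=1 -> substrate=0 bound=1 product=1

Answer: 0 0 0 1 1 1 0 0 1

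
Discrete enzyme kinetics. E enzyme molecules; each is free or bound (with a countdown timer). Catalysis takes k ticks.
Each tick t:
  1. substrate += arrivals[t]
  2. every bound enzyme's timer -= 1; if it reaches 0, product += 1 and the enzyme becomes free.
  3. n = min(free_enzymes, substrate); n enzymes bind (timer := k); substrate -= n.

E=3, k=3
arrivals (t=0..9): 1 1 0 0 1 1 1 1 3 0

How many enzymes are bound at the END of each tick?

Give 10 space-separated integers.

Answer: 1 2 2 1 1 2 3 3 3 3

Derivation:
t=0: arr=1 -> substrate=0 bound=1 product=0
t=1: arr=1 -> substrate=0 bound=2 product=0
t=2: arr=0 -> substrate=0 bound=2 product=0
t=3: arr=0 -> substrate=0 bound=1 product=1
t=4: arr=1 -> substrate=0 bound=1 product=2
t=5: arr=1 -> substrate=0 bound=2 product=2
t=6: arr=1 -> substrate=0 bound=3 product=2
t=7: arr=1 -> substrate=0 bound=3 product=3
t=8: arr=3 -> substrate=2 bound=3 product=4
t=9: arr=0 -> substrate=1 bound=3 product=5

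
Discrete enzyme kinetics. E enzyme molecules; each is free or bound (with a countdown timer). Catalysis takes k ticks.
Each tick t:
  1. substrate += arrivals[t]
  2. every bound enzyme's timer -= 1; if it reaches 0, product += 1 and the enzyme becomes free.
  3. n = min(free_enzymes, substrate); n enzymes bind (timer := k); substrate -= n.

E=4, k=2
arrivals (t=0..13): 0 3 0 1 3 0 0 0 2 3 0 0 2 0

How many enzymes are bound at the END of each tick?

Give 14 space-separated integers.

Answer: 0 3 3 1 4 3 0 0 2 4 3 1 2 2

Derivation:
t=0: arr=0 -> substrate=0 bound=0 product=0
t=1: arr=3 -> substrate=0 bound=3 product=0
t=2: arr=0 -> substrate=0 bound=3 product=0
t=3: arr=1 -> substrate=0 bound=1 product=3
t=4: arr=3 -> substrate=0 bound=4 product=3
t=5: arr=0 -> substrate=0 bound=3 product=4
t=6: arr=0 -> substrate=0 bound=0 product=7
t=7: arr=0 -> substrate=0 bound=0 product=7
t=8: arr=2 -> substrate=0 bound=2 product=7
t=9: arr=3 -> substrate=1 bound=4 product=7
t=10: arr=0 -> substrate=0 bound=3 product=9
t=11: arr=0 -> substrate=0 bound=1 product=11
t=12: arr=2 -> substrate=0 bound=2 product=12
t=13: arr=0 -> substrate=0 bound=2 product=12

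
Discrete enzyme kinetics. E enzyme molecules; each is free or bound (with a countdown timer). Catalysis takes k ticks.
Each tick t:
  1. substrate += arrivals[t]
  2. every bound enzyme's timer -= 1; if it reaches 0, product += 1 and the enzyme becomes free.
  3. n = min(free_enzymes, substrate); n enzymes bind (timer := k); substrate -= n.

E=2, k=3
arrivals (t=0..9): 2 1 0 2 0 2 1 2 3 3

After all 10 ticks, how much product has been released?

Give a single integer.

t=0: arr=2 -> substrate=0 bound=2 product=0
t=1: arr=1 -> substrate=1 bound=2 product=0
t=2: arr=0 -> substrate=1 bound=2 product=0
t=3: arr=2 -> substrate=1 bound=2 product=2
t=4: arr=0 -> substrate=1 bound=2 product=2
t=5: arr=2 -> substrate=3 bound=2 product=2
t=6: arr=1 -> substrate=2 bound=2 product=4
t=7: arr=2 -> substrate=4 bound=2 product=4
t=8: arr=3 -> substrate=7 bound=2 product=4
t=9: arr=3 -> substrate=8 bound=2 product=6

Answer: 6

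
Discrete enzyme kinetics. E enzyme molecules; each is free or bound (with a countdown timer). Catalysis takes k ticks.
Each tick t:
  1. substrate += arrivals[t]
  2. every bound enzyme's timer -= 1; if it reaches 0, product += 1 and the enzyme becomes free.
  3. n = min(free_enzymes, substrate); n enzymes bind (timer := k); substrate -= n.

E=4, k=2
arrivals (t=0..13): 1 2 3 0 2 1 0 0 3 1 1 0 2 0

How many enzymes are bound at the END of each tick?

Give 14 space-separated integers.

Answer: 1 3 4 3 3 3 1 0 3 4 2 1 2 2

Derivation:
t=0: arr=1 -> substrate=0 bound=1 product=0
t=1: arr=2 -> substrate=0 bound=3 product=0
t=2: arr=3 -> substrate=1 bound=4 product=1
t=3: arr=0 -> substrate=0 bound=3 product=3
t=4: arr=2 -> substrate=0 bound=3 product=5
t=5: arr=1 -> substrate=0 bound=3 product=6
t=6: arr=0 -> substrate=0 bound=1 product=8
t=7: arr=0 -> substrate=0 bound=0 product=9
t=8: arr=3 -> substrate=0 bound=3 product=9
t=9: arr=1 -> substrate=0 bound=4 product=9
t=10: arr=1 -> substrate=0 bound=2 product=12
t=11: arr=0 -> substrate=0 bound=1 product=13
t=12: arr=2 -> substrate=0 bound=2 product=14
t=13: arr=0 -> substrate=0 bound=2 product=14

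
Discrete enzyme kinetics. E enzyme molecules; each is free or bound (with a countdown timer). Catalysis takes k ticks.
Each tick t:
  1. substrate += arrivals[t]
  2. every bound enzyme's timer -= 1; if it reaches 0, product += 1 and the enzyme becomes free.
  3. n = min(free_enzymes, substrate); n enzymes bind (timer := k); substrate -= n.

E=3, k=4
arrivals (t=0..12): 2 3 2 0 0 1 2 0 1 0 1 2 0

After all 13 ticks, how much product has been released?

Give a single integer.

t=0: arr=2 -> substrate=0 bound=2 product=0
t=1: arr=3 -> substrate=2 bound=3 product=0
t=2: arr=2 -> substrate=4 bound=3 product=0
t=3: arr=0 -> substrate=4 bound=3 product=0
t=4: arr=0 -> substrate=2 bound=3 product=2
t=5: arr=1 -> substrate=2 bound=3 product=3
t=6: arr=2 -> substrate=4 bound=3 product=3
t=7: arr=0 -> substrate=4 bound=3 product=3
t=8: arr=1 -> substrate=3 bound=3 product=5
t=9: arr=0 -> substrate=2 bound=3 product=6
t=10: arr=1 -> substrate=3 bound=3 product=6
t=11: arr=2 -> substrate=5 bound=3 product=6
t=12: arr=0 -> substrate=3 bound=3 product=8

Answer: 8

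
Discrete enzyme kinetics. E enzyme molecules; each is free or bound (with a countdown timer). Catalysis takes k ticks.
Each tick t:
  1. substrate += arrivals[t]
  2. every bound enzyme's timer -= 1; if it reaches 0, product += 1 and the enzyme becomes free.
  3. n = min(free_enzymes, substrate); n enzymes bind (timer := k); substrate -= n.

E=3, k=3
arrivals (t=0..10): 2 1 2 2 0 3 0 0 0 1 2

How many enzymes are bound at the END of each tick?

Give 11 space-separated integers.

t=0: arr=2 -> substrate=0 bound=2 product=0
t=1: arr=1 -> substrate=0 bound=3 product=0
t=2: arr=2 -> substrate=2 bound=3 product=0
t=3: arr=2 -> substrate=2 bound=3 product=2
t=4: arr=0 -> substrate=1 bound=3 product=3
t=5: arr=3 -> substrate=4 bound=3 product=3
t=6: arr=0 -> substrate=2 bound=3 product=5
t=7: arr=0 -> substrate=1 bound=3 product=6
t=8: arr=0 -> substrate=1 bound=3 product=6
t=9: arr=1 -> substrate=0 bound=3 product=8
t=10: arr=2 -> substrate=1 bound=3 product=9

Answer: 2 3 3 3 3 3 3 3 3 3 3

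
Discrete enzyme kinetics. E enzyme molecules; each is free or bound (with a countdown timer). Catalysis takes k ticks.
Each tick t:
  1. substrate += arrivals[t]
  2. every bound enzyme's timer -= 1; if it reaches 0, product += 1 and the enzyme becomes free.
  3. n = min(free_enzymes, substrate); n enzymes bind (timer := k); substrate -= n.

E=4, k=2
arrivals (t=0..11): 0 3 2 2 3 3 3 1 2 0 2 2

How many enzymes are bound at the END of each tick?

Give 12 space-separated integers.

Answer: 0 3 4 4 4 4 4 4 4 4 4 4

Derivation:
t=0: arr=0 -> substrate=0 bound=0 product=0
t=1: arr=3 -> substrate=0 bound=3 product=0
t=2: arr=2 -> substrate=1 bound=4 product=0
t=3: arr=2 -> substrate=0 bound=4 product=3
t=4: arr=3 -> substrate=2 bound=4 product=4
t=5: arr=3 -> substrate=2 bound=4 product=7
t=6: arr=3 -> substrate=4 bound=4 product=8
t=7: arr=1 -> substrate=2 bound=4 product=11
t=8: arr=2 -> substrate=3 bound=4 product=12
t=9: arr=0 -> substrate=0 bound=4 product=15
t=10: arr=2 -> substrate=1 bound=4 product=16
t=11: arr=2 -> substrate=0 bound=4 product=19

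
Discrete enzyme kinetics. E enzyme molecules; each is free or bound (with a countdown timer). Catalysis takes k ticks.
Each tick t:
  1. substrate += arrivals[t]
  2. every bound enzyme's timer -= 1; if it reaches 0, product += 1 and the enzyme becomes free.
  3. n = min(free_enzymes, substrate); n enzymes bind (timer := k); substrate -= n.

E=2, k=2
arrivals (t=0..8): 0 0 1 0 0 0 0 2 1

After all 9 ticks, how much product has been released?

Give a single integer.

t=0: arr=0 -> substrate=0 bound=0 product=0
t=1: arr=0 -> substrate=0 bound=0 product=0
t=2: arr=1 -> substrate=0 bound=1 product=0
t=3: arr=0 -> substrate=0 bound=1 product=0
t=4: arr=0 -> substrate=0 bound=0 product=1
t=5: arr=0 -> substrate=0 bound=0 product=1
t=6: arr=0 -> substrate=0 bound=0 product=1
t=7: arr=2 -> substrate=0 bound=2 product=1
t=8: arr=1 -> substrate=1 bound=2 product=1

Answer: 1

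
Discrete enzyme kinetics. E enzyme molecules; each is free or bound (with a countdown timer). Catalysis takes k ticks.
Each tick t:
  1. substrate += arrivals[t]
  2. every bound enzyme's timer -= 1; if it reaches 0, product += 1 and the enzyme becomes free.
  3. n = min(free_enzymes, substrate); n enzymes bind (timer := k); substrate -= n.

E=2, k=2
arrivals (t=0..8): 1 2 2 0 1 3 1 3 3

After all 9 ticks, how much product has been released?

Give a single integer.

Answer: 7

Derivation:
t=0: arr=1 -> substrate=0 bound=1 product=0
t=1: arr=2 -> substrate=1 bound=2 product=0
t=2: arr=2 -> substrate=2 bound=2 product=1
t=3: arr=0 -> substrate=1 bound=2 product=2
t=4: arr=1 -> substrate=1 bound=2 product=3
t=5: arr=3 -> substrate=3 bound=2 product=4
t=6: arr=1 -> substrate=3 bound=2 product=5
t=7: arr=3 -> substrate=5 bound=2 product=6
t=8: arr=3 -> substrate=7 bound=2 product=7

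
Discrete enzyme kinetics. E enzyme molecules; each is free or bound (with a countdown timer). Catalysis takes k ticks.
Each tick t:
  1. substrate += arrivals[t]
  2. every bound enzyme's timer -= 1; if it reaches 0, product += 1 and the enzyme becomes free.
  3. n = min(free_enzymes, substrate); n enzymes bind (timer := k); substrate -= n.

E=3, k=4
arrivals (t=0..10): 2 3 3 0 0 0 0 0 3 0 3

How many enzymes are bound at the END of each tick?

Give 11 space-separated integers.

Answer: 2 3 3 3 3 3 3 3 3 3 3

Derivation:
t=0: arr=2 -> substrate=0 bound=2 product=0
t=1: arr=3 -> substrate=2 bound=3 product=0
t=2: arr=3 -> substrate=5 bound=3 product=0
t=3: arr=0 -> substrate=5 bound=3 product=0
t=4: arr=0 -> substrate=3 bound=3 product=2
t=5: arr=0 -> substrate=2 bound=3 product=3
t=6: arr=0 -> substrate=2 bound=3 product=3
t=7: arr=0 -> substrate=2 bound=3 product=3
t=8: arr=3 -> substrate=3 bound=3 product=5
t=9: arr=0 -> substrate=2 bound=3 product=6
t=10: arr=3 -> substrate=5 bound=3 product=6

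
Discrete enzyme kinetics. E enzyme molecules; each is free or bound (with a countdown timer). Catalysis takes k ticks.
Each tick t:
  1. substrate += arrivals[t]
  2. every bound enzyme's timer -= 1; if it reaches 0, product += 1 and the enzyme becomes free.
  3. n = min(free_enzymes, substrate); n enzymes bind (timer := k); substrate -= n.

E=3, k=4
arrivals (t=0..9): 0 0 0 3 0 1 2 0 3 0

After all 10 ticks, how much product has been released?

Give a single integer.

Answer: 3

Derivation:
t=0: arr=0 -> substrate=0 bound=0 product=0
t=1: arr=0 -> substrate=0 bound=0 product=0
t=2: arr=0 -> substrate=0 bound=0 product=0
t=3: arr=3 -> substrate=0 bound=3 product=0
t=4: arr=0 -> substrate=0 bound=3 product=0
t=5: arr=1 -> substrate=1 bound=3 product=0
t=6: arr=2 -> substrate=3 bound=3 product=0
t=7: arr=0 -> substrate=0 bound=3 product=3
t=8: arr=3 -> substrate=3 bound=3 product=3
t=9: arr=0 -> substrate=3 bound=3 product=3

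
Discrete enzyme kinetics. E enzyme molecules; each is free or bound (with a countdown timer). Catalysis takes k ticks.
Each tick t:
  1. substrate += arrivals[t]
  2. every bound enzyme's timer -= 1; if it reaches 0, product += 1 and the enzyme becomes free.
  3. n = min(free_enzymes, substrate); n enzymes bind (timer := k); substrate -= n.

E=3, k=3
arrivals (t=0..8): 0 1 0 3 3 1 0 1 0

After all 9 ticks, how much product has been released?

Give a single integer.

t=0: arr=0 -> substrate=0 bound=0 product=0
t=1: arr=1 -> substrate=0 bound=1 product=0
t=2: arr=0 -> substrate=0 bound=1 product=0
t=3: arr=3 -> substrate=1 bound=3 product=0
t=4: arr=3 -> substrate=3 bound=3 product=1
t=5: arr=1 -> substrate=4 bound=3 product=1
t=6: arr=0 -> substrate=2 bound=3 product=3
t=7: arr=1 -> substrate=2 bound=3 product=4
t=8: arr=0 -> substrate=2 bound=3 product=4

Answer: 4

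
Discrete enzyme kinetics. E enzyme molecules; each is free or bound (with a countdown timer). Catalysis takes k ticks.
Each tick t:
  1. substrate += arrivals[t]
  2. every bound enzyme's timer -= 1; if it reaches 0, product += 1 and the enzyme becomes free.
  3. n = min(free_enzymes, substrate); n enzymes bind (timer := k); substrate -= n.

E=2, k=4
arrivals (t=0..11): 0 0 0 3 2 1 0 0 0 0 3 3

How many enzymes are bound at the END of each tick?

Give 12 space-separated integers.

t=0: arr=0 -> substrate=0 bound=0 product=0
t=1: arr=0 -> substrate=0 bound=0 product=0
t=2: arr=0 -> substrate=0 bound=0 product=0
t=3: arr=3 -> substrate=1 bound=2 product=0
t=4: arr=2 -> substrate=3 bound=2 product=0
t=5: arr=1 -> substrate=4 bound=2 product=0
t=6: arr=0 -> substrate=4 bound=2 product=0
t=7: arr=0 -> substrate=2 bound=2 product=2
t=8: arr=0 -> substrate=2 bound=2 product=2
t=9: arr=0 -> substrate=2 bound=2 product=2
t=10: arr=3 -> substrate=5 bound=2 product=2
t=11: arr=3 -> substrate=6 bound=2 product=4

Answer: 0 0 0 2 2 2 2 2 2 2 2 2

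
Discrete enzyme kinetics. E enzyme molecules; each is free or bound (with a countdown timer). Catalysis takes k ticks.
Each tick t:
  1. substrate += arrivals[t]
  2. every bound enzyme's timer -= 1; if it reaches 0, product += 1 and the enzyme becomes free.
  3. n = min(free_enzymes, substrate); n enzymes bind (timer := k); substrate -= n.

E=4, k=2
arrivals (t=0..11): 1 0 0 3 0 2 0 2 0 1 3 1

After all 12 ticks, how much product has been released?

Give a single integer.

t=0: arr=1 -> substrate=0 bound=1 product=0
t=1: arr=0 -> substrate=0 bound=1 product=0
t=2: arr=0 -> substrate=0 bound=0 product=1
t=3: arr=3 -> substrate=0 bound=3 product=1
t=4: arr=0 -> substrate=0 bound=3 product=1
t=5: arr=2 -> substrate=0 bound=2 product=4
t=6: arr=0 -> substrate=0 bound=2 product=4
t=7: arr=2 -> substrate=0 bound=2 product=6
t=8: arr=0 -> substrate=0 bound=2 product=6
t=9: arr=1 -> substrate=0 bound=1 product=8
t=10: arr=3 -> substrate=0 bound=4 product=8
t=11: arr=1 -> substrate=0 bound=4 product=9

Answer: 9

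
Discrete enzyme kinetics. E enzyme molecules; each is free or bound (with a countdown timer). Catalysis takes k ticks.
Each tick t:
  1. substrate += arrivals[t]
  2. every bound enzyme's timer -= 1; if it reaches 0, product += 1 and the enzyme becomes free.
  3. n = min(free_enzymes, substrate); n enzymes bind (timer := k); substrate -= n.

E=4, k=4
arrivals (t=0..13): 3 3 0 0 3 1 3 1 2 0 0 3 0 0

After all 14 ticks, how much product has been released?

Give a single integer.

t=0: arr=3 -> substrate=0 bound=3 product=0
t=1: arr=3 -> substrate=2 bound=4 product=0
t=2: arr=0 -> substrate=2 bound=4 product=0
t=3: arr=0 -> substrate=2 bound=4 product=0
t=4: arr=3 -> substrate=2 bound=4 product=3
t=5: arr=1 -> substrate=2 bound=4 product=4
t=6: arr=3 -> substrate=5 bound=4 product=4
t=7: arr=1 -> substrate=6 bound=4 product=4
t=8: arr=2 -> substrate=5 bound=4 product=7
t=9: arr=0 -> substrate=4 bound=4 product=8
t=10: arr=0 -> substrate=4 bound=4 product=8
t=11: arr=3 -> substrate=7 bound=4 product=8
t=12: arr=0 -> substrate=4 bound=4 product=11
t=13: arr=0 -> substrate=3 bound=4 product=12

Answer: 12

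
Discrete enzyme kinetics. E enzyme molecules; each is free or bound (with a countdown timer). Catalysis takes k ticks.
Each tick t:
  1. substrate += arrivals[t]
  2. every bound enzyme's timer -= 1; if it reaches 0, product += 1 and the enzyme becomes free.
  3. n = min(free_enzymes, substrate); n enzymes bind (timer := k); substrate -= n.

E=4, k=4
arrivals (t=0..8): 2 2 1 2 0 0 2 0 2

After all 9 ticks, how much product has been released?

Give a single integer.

Answer: 6

Derivation:
t=0: arr=2 -> substrate=0 bound=2 product=0
t=1: arr=2 -> substrate=0 bound=4 product=0
t=2: arr=1 -> substrate=1 bound=4 product=0
t=3: arr=2 -> substrate=3 bound=4 product=0
t=4: arr=0 -> substrate=1 bound=4 product=2
t=5: arr=0 -> substrate=0 bound=3 product=4
t=6: arr=2 -> substrate=1 bound=4 product=4
t=7: arr=0 -> substrate=1 bound=4 product=4
t=8: arr=2 -> substrate=1 bound=4 product=6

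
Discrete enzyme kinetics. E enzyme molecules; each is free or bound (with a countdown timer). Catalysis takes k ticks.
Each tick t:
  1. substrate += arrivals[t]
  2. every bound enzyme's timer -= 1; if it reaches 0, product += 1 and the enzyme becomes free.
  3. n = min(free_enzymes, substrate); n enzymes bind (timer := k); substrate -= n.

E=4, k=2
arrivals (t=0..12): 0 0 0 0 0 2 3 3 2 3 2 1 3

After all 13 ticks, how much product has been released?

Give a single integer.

Answer: 12

Derivation:
t=0: arr=0 -> substrate=0 bound=0 product=0
t=1: arr=0 -> substrate=0 bound=0 product=0
t=2: arr=0 -> substrate=0 bound=0 product=0
t=3: arr=0 -> substrate=0 bound=0 product=0
t=4: arr=0 -> substrate=0 bound=0 product=0
t=5: arr=2 -> substrate=0 bound=2 product=0
t=6: arr=3 -> substrate=1 bound=4 product=0
t=7: arr=3 -> substrate=2 bound=4 product=2
t=8: arr=2 -> substrate=2 bound=4 product=4
t=9: arr=3 -> substrate=3 bound=4 product=6
t=10: arr=2 -> substrate=3 bound=4 product=8
t=11: arr=1 -> substrate=2 bound=4 product=10
t=12: arr=3 -> substrate=3 bound=4 product=12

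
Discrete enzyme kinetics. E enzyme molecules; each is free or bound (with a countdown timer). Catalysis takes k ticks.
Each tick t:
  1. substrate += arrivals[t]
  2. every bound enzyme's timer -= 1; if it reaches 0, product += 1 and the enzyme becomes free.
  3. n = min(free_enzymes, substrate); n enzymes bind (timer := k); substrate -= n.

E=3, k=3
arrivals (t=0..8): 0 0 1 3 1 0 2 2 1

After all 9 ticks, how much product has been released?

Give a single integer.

Answer: 4

Derivation:
t=0: arr=0 -> substrate=0 bound=0 product=0
t=1: arr=0 -> substrate=0 bound=0 product=0
t=2: arr=1 -> substrate=0 bound=1 product=0
t=3: arr=3 -> substrate=1 bound=3 product=0
t=4: arr=1 -> substrate=2 bound=3 product=0
t=5: arr=0 -> substrate=1 bound=3 product=1
t=6: arr=2 -> substrate=1 bound=3 product=3
t=7: arr=2 -> substrate=3 bound=3 product=3
t=8: arr=1 -> substrate=3 bound=3 product=4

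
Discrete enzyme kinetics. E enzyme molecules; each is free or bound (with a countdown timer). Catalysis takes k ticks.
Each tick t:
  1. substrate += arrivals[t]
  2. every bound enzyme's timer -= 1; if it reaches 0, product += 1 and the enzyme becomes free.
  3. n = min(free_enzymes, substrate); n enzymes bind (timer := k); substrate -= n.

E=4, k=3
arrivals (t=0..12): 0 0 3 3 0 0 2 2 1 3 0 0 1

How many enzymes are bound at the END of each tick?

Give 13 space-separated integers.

t=0: arr=0 -> substrate=0 bound=0 product=0
t=1: arr=0 -> substrate=0 bound=0 product=0
t=2: arr=3 -> substrate=0 bound=3 product=0
t=3: arr=3 -> substrate=2 bound=4 product=0
t=4: arr=0 -> substrate=2 bound=4 product=0
t=5: arr=0 -> substrate=0 bound=3 product=3
t=6: arr=2 -> substrate=0 bound=4 product=4
t=7: arr=2 -> substrate=2 bound=4 product=4
t=8: arr=1 -> substrate=1 bound=4 product=6
t=9: arr=3 -> substrate=2 bound=4 product=8
t=10: arr=0 -> substrate=2 bound=4 product=8
t=11: arr=0 -> substrate=0 bound=4 product=10
t=12: arr=1 -> substrate=0 bound=3 product=12

Answer: 0 0 3 4 4 3 4 4 4 4 4 4 3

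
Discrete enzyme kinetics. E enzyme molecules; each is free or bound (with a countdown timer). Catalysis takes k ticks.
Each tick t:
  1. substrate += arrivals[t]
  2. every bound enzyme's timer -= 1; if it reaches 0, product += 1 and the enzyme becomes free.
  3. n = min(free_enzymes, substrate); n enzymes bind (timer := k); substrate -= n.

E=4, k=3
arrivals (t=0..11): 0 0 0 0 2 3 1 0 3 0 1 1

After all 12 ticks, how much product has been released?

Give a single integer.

t=0: arr=0 -> substrate=0 bound=0 product=0
t=1: arr=0 -> substrate=0 bound=0 product=0
t=2: arr=0 -> substrate=0 bound=0 product=0
t=3: arr=0 -> substrate=0 bound=0 product=0
t=4: arr=2 -> substrate=0 bound=2 product=0
t=5: arr=3 -> substrate=1 bound=4 product=0
t=6: arr=1 -> substrate=2 bound=4 product=0
t=7: arr=0 -> substrate=0 bound=4 product=2
t=8: arr=3 -> substrate=1 bound=4 product=4
t=9: arr=0 -> substrate=1 bound=4 product=4
t=10: arr=1 -> substrate=0 bound=4 product=6
t=11: arr=1 -> substrate=0 bound=3 product=8

Answer: 8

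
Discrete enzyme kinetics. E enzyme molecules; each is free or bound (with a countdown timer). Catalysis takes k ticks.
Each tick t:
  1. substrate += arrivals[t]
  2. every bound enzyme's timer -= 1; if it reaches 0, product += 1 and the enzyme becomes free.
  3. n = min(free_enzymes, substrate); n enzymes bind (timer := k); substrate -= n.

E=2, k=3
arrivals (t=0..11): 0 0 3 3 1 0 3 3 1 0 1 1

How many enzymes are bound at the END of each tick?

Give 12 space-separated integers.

t=0: arr=0 -> substrate=0 bound=0 product=0
t=1: arr=0 -> substrate=0 bound=0 product=0
t=2: arr=3 -> substrate=1 bound=2 product=0
t=3: arr=3 -> substrate=4 bound=2 product=0
t=4: arr=1 -> substrate=5 bound=2 product=0
t=5: arr=0 -> substrate=3 bound=2 product=2
t=6: arr=3 -> substrate=6 bound=2 product=2
t=7: arr=3 -> substrate=9 bound=2 product=2
t=8: arr=1 -> substrate=8 bound=2 product=4
t=9: arr=0 -> substrate=8 bound=2 product=4
t=10: arr=1 -> substrate=9 bound=2 product=4
t=11: arr=1 -> substrate=8 bound=2 product=6

Answer: 0 0 2 2 2 2 2 2 2 2 2 2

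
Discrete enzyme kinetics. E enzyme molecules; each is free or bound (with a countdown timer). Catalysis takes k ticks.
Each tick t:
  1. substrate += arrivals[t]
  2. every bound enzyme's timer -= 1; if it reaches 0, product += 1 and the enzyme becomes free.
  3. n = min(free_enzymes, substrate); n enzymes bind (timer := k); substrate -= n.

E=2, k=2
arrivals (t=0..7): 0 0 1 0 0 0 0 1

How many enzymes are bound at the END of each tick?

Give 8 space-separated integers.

Answer: 0 0 1 1 0 0 0 1

Derivation:
t=0: arr=0 -> substrate=0 bound=0 product=0
t=1: arr=0 -> substrate=0 bound=0 product=0
t=2: arr=1 -> substrate=0 bound=1 product=0
t=3: arr=0 -> substrate=0 bound=1 product=0
t=4: arr=0 -> substrate=0 bound=0 product=1
t=5: arr=0 -> substrate=0 bound=0 product=1
t=6: arr=0 -> substrate=0 bound=0 product=1
t=7: arr=1 -> substrate=0 bound=1 product=1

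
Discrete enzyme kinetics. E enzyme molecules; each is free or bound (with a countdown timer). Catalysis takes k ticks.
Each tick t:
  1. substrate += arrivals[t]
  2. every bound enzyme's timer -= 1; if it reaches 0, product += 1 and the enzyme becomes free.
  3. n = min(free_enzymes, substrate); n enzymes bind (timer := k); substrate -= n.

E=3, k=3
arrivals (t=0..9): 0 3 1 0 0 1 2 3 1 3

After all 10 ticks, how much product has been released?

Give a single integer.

Answer: 6

Derivation:
t=0: arr=0 -> substrate=0 bound=0 product=0
t=1: arr=3 -> substrate=0 bound=3 product=0
t=2: arr=1 -> substrate=1 bound=3 product=0
t=3: arr=0 -> substrate=1 bound=3 product=0
t=4: arr=0 -> substrate=0 bound=1 product=3
t=5: arr=1 -> substrate=0 bound=2 product=3
t=6: arr=2 -> substrate=1 bound=3 product=3
t=7: arr=3 -> substrate=3 bound=3 product=4
t=8: arr=1 -> substrate=3 bound=3 product=5
t=9: arr=3 -> substrate=5 bound=3 product=6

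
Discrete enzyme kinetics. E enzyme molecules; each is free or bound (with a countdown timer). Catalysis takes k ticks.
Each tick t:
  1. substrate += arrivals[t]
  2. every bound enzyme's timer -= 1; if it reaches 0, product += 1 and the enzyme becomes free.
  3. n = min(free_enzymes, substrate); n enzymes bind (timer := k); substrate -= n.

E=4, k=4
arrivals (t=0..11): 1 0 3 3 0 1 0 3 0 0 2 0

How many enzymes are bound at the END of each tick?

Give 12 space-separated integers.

Answer: 1 1 4 4 4 4 4 4 4 4 4 4

Derivation:
t=0: arr=1 -> substrate=0 bound=1 product=0
t=1: arr=0 -> substrate=0 bound=1 product=0
t=2: arr=3 -> substrate=0 bound=4 product=0
t=3: arr=3 -> substrate=3 bound=4 product=0
t=4: arr=0 -> substrate=2 bound=4 product=1
t=5: arr=1 -> substrate=3 bound=4 product=1
t=6: arr=0 -> substrate=0 bound=4 product=4
t=7: arr=3 -> substrate=3 bound=4 product=4
t=8: arr=0 -> substrate=2 bound=4 product=5
t=9: arr=0 -> substrate=2 bound=4 product=5
t=10: arr=2 -> substrate=1 bound=4 product=8
t=11: arr=0 -> substrate=1 bound=4 product=8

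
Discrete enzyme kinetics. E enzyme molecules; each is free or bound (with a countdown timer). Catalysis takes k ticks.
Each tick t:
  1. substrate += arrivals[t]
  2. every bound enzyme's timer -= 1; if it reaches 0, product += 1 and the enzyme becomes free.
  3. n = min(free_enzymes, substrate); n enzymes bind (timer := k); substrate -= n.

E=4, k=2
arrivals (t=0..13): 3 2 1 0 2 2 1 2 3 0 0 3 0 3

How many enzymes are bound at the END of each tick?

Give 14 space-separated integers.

t=0: arr=3 -> substrate=0 bound=3 product=0
t=1: arr=2 -> substrate=1 bound=4 product=0
t=2: arr=1 -> substrate=0 bound=3 product=3
t=3: arr=0 -> substrate=0 bound=2 product=4
t=4: arr=2 -> substrate=0 bound=2 product=6
t=5: arr=2 -> substrate=0 bound=4 product=6
t=6: arr=1 -> substrate=0 bound=3 product=8
t=7: arr=2 -> substrate=0 bound=3 product=10
t=8: arr=3 -> substrate=1 bound=4 product=11
t=9: arr=0 -> substrate=0 bound=3 product=13
t=10: arr=0 -> substrate=0 bound=1 product=15
t=11: arr=3 -> substrate=0 bound=3 product=16
t=12: arr=0 -> substrate=0 bound=3 product=16
t=13: arr=3 -> substrate=0 bound=3 product=19

Answer: 3 4 3 2 2 4 3 3 4 3 1 3 3 3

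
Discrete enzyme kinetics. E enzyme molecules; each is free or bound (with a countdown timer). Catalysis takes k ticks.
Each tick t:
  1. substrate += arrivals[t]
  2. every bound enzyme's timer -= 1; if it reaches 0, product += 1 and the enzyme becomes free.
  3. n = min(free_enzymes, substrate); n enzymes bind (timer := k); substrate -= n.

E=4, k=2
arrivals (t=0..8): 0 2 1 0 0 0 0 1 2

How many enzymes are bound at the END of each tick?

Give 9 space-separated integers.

t=0: arr=0 -> substrate=0 bound=0 product=0
t=1: arr=2 -> substrate=0 bound=2 product=0
t=2: arr=1 -> substrate=0 bound=3 product=0
t=3: arr=0 -> substrate=0 bound=1 product=2
t=4: arr=0 -> substrate=0 bound=0 product=3
t=5: arr=0 -> substrate=0 bound=0 product=3
t=6: arr=0 -> substrate=0 bound=0 product=3
t=7: arr=1 -> substrate=0 bound=1 product=3
t=8: arr=2 -> substrate=0 bound=3 product=3

Answer: 0 2 3 1 0 0 0 1 3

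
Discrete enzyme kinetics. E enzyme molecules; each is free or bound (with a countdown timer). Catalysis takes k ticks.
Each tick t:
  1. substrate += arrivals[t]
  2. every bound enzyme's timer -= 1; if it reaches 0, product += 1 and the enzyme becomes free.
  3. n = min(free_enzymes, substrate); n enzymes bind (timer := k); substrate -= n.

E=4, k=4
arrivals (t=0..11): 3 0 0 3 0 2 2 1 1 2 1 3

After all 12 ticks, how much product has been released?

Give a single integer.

Answer: 8

Derivation:
t=0: arr=3 -> substrate=0 bound=3 product=0
t=1: arr=0 -> substrate=0 bound=3 product=0
t=2: arr=0 -> substrate=0 bound=3 product=0
t=3: arr=3 -> substrate=2 bound=4 product=0
t=4: arr=0 -> substrate=0 bound=3 product=3
t=5: arr=2 -> substrate=1 bound=4 product=3
t=6: arr=2 -> substrate=3 bound=4 product=3
t=7: arr=1 -> substrate=3 bound=4 product=4
t=8: arr=1 -> substrate=2 bound=4 product=6
t=9: arr=2 -> substrate=3 bound=4 product=7
t=10: arr=1 -> substrate=4 bound=4 product=7
t=11: arr=3 -> substrate=6 bound=4 product=8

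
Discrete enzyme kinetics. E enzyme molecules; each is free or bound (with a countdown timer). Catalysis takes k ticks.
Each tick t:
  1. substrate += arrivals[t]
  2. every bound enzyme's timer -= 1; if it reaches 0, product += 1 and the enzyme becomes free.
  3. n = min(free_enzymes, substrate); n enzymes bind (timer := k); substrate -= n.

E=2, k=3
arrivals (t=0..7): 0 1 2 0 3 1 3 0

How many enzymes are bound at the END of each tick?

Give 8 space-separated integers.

Answer: 0 1 2 2 2 2 2 2

Derivation:
t=0: arr=0 -> substrate=0 bound=0 product=0
t=1: arr=1 -> substrate=0 bound=1 product=0
t=2: arr=2 -> substrate=1 bound=2 product=0
t=3: arr=0 -> substrate=1 bound=2 product=0
t=4: arr=3 -> substrate=3 bound=2 product=1
t=5: arr=1 -> substrate=3 bound=2 product=2
t=6: arr=3 -> substrate=6 bound=2 product=2
t=7: arr=0 -> substrate=5 bound=2 product=3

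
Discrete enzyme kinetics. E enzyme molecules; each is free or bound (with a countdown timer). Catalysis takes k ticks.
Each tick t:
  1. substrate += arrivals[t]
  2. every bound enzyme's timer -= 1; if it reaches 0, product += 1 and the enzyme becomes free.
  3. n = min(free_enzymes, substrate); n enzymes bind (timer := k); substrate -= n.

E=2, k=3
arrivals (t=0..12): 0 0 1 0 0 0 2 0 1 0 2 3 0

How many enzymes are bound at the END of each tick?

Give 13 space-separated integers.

Answer: 0 0 1 1 1 0 2 2 2 1 2 2 2

Derivation:
t=0: arr=0 -> substrate=0 bound=0 product=0
t=1: arr=0 -> substrate=0 bound=0 product=0
t=2: arr=1 -> substrate=0 bound=1 product=0
t=3: arr=0 -> substrate=0 bound=1 product=0
t=4: arr=0 -> substrate=0 bound=1 product=0
t=5: arr=0 -> substrate=0 bound=0 product=1
t=6: arr=2 -> substrate=0 bound=2 product=1
t=7: arr=0 -> substrate=0 bound=2 product=1
t=8: arr=1 -> substrate=1 bound=2 product=1
t=9: arr=0 -> substrate=0 bound=1 product=3
t=10: arr=2 -> substrate=1 bound=2 product=3
t=11: arr=3 -> substrate=4 bound=2 product=3
t=12: arr=0 -> substrate=3 bound=2 product=4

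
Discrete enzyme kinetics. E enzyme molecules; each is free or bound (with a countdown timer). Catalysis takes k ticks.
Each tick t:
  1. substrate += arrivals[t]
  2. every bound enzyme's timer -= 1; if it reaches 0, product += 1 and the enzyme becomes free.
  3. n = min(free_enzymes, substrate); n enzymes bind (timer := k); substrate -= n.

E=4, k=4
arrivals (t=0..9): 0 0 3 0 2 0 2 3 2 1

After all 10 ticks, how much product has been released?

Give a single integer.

Answer: 4

Derivation:
t=0: arr=0 -> substrate=0 bound=0 product=0
t=1: arr=0 -> substrate=0 bound=0 product=0
t=2: arr=3 -> substrate=0 bound=3 product=0
t=3: arr=0 -> substrate=0 bound=3 product=0
t=4: arr=2 -> substrate=1 bound=4 product=0
t=5: arr=0 -> substrate=1 bound=4 product=0
t=6: arr=2 -> substrate=0 bound=4 product=3
t=7: arr=3 -> substrate=3 bound=4 product=3
t=8: arr=2 -> substrate=4 bound=4 product=4
t=9: arr=1 -> substrate=5 bound=4 product=4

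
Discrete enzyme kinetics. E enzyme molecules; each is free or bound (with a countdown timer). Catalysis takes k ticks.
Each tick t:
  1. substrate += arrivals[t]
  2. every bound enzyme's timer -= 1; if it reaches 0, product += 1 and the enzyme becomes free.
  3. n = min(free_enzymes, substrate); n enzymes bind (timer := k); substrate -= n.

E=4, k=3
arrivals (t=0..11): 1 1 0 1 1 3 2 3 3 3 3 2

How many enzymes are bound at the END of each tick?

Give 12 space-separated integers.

Answer: 1 2 2 2 2 4 4 4 4 4 4 4

Derivation:
t=0: arr=1 -> substrate=0 bound=1 product=0
t=1: arr=1 -> substrate=0 bound=2 product=0
t=2: arr=0 -> substrate=0 bound=2 product=0
t=3: arr=1 -> substrate=0 bound=2 product=1
t=4: arr=1 -> substrate=0 bound=2 product=2
t=5: arr=3 -> substrate=1 bound=4 product=2
t=6: arr=2 -> substrate=2 bound=4 product=3
t=7: arr=3 -> substrate=4 bound=4 product=4
t=8: arr=3 -> substrate=5 bound=4 product=6
t=9: arr=3 -> substrate=7 bound=4 product=7
t=10: arr=3 -> substrate=9 bound=4 product=8
t=11: arr=2 -> substrate=9 bound=4 product=10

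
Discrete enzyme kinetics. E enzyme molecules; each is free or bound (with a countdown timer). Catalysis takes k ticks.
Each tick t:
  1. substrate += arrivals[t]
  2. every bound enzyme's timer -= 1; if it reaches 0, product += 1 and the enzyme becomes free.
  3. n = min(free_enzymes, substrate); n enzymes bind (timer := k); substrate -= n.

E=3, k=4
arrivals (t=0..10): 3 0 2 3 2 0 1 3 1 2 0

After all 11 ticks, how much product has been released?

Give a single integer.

t=0: arr=3 -> substrate=0 bound=3 product=0
t=1: arr=0 -> substrate=0 bound=3 product=0
t=2: arr=2 -> substrate=2 bound=3 product=0
t=3: arr=3 -> substrate=5 bound=3 product=0
t=4: arr=2 -> substrate=4 bound=3 product=3
t=5: arr=0 -> substrate=4 bound=3 product=3
t=6: arr=1 -> substrate=5 bound=3 product=3
t=7: arr=3 -> substrate=8 bound=3 product=3
t=8: arr=1 -> substrate=6 bound=3 product=6
t=9: arr=2 -> substrate=8 bound=3 product=6
t=10: arr=0 -> substrate=8 bound=3 product=6

Answer: 6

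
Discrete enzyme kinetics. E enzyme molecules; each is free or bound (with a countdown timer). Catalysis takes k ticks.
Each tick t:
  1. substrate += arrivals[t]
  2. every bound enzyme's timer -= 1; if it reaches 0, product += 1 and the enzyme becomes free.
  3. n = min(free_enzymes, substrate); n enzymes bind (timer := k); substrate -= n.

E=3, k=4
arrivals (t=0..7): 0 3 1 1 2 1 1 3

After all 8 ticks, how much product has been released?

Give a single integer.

t=0: arr=0 -> substrate=0 bound=0 product=0
t=1: arr=3 -> substrate=0 bound=3 product=0
t=2: arr=1 -> substrate=1 bound=3 product=0
t=3: arr=1 -> substrate=2 bound=3 product=0
t=4: arr=2 -> substrate=4 bound=3 product=0
t=5: arr=1 -> substrate=2 bound=3 product=3
t=6: arr=1 -> substrate=3 bound=3 product=3
t=7: arr=3 -> substrate=6 bound=3 product=3

Answer: 3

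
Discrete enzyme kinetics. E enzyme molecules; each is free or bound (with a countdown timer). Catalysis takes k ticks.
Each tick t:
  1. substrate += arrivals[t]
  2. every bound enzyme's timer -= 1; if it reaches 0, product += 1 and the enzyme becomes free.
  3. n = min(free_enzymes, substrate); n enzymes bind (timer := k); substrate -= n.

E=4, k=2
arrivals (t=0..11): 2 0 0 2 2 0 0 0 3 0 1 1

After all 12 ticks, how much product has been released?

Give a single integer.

t=0: arr=2 -> substrate=0 bound=2 product=0
t=1: arr=0 -> substrate=0 bound=2 product=0
t=2: arr=0 -> substrate=0 bound=0 product=2
t=3: arr=2 -> substrate=0 bound=2 product=2
t=4: arr=2 -> substrate=0 bound=4 product=2
t=5: arr=0 -> substrate=0 bound=2 product=4
t=6: arr=0 -> substrate=0 bound=0 product=6
t=7: arr=0 -> substrate=0 bound=0 product=6
t=8: arr=3 -> substrate=0 bound=3 product=6
t=9: arr=0 -> substrate=0 bound=3 product=6
t=10: arr=1 -> substrate=0 bound=1 product=9
t=11: arr=1 -> substrate=0 bound=2 product=9

Answer: 9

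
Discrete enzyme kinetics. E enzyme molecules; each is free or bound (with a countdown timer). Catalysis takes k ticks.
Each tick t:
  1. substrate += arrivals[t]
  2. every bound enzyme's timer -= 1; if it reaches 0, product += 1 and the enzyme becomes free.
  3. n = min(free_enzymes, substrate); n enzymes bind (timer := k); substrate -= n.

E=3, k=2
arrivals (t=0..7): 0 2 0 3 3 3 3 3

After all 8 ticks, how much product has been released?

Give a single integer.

Answer: 8

Derivation:
t=0: arr=0 -> substrate=0 bound=0 product=0
t=1: arr=2 -> substrate=0 bound=2 product=0
t=2: arr=0 -> substrate=0 bound=2 product=0
t=3: arr=3 -> substrate=0 bound=3 product=2
t=4: arr=3 -> substrate=3 bound=3 product=2
t=5: arr=3 -> substrate=3 bound=3 product=5
t=6: arr=3 -> substrate=6 bound=3 product=5
t=7: arr=3 -> substrate=6 bound=3 product=8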